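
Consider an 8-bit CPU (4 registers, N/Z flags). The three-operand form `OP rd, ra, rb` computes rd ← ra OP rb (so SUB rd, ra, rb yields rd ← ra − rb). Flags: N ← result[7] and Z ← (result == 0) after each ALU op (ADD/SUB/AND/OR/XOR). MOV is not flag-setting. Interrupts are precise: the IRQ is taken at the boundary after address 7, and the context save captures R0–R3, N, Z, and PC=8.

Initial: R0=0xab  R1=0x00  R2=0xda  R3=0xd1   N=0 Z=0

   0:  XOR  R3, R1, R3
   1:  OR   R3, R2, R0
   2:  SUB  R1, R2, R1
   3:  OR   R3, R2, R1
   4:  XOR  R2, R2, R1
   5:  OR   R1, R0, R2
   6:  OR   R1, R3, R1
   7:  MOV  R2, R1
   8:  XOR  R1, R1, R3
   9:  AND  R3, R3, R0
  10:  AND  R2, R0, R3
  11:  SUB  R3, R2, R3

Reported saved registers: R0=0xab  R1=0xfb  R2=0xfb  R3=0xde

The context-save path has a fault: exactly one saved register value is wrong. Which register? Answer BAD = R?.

after  0: R0=0xab R1=0x00 R2=0xda R3=0xd1  N=1 Z=0
after  1: R0=0xab R1=0x00 R2=0xda R3=0xfb  N=1 Z=0
after  2: R0=0xab R1=0xda R2=0xda R3=0xfb  N=1 Z=0
after  3: R0=0xab R1=0xda R2=0xda R3=0xda  N=1 Z=0
after  4: R0=0xab R1=0xda R2=0x00 R3=0xda  N=0 Z=1
after  5: R0=0xab R1=0xab R2=0x00 R3=0xda  N=1 Z=0
after  6: R0=0xab R1=0xfb R2=0x00 R3=0xda  N=1 Z=0
after  7: R0=0xab R1=0xfb R2=0xfb R3=0xda  N=1 Z=0
-- IRQ taken; context saved, return-PC = 8 --
mismatch: R3: reported 0xde vs actual 0xda

BAD = R3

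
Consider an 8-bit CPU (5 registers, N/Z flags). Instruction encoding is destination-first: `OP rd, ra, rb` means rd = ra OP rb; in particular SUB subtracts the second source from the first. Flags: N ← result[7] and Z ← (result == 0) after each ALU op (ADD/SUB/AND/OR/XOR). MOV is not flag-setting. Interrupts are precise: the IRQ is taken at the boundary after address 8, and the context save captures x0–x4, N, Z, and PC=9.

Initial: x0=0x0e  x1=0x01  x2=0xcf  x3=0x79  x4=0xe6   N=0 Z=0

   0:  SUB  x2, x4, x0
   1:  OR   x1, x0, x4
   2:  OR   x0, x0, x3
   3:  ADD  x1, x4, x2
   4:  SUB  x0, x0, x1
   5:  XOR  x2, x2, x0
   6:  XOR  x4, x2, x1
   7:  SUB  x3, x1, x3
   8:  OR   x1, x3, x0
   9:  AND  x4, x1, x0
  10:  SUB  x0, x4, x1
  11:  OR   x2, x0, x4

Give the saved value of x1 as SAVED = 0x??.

SAVED = 0xc5

after  0: x0=0x0e x1=0x01 x2=0xd8 x3=0x79 x4=0xe6  N=1 Z=0
after  1: x0=0x0e x1=0xee x2=0xd8 x3=0x79 x4=0xe6  N=1 Z=0
after  2: x0=0x7f x1=0xee x2=0xd8 x3=0x79 x4=0xe6  N=0 Z=0
after  3: x0=0x7f x1=0xbe x2=0xd8 x3=0x79 x4=0xe6  N=1 Z=0
after  4: x0=0xc1 x1=0xbe x2=0xd8 x3=0x79 x4=0xe6  N=1 Z=0
after  5: x0=0xc1 x1=0xbe x2=0x19 x3=0x79 x4=0xe6  N=0 Z=0
after  6: x0=0xc1 x1=0xbe x2=0x19 x3=0x79 x4=0xa7  N=1 Z=0
after  7: x0=0xc1 x1=0xbe x2=0x19 x3=0x45 x4=0xa7  N=0 Z=0
after  8: x0=0xc1 x1=0xc5 x2=0x19 x3=0x45 x4=0xa7  N=1 Z=0
-- IRQ taken; context saved, return-PC = 9 --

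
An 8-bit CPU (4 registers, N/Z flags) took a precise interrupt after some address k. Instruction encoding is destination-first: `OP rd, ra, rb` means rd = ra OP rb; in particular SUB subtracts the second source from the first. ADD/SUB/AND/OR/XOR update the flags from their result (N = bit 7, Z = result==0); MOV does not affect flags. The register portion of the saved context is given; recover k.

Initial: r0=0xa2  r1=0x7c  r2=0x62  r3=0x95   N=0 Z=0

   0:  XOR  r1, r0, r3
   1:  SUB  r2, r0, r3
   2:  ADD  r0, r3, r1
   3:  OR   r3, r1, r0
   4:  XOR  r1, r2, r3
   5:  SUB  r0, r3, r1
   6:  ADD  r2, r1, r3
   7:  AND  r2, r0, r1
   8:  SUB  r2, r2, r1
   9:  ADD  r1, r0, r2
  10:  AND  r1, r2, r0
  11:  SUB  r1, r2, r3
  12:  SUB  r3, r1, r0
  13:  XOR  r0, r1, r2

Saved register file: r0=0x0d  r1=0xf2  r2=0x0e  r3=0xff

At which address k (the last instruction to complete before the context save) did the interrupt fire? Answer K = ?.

K = 8

after  0: r0=0xa2 r1=0x37 r2=0x62 r3=0x95  N=0 Z=0
after  1: r0=0xa2 r1=0x37 r2=0x0d r3=0x95  N=0 Z=0
after  2: r0=0xcc r1=0x37 r2=0x0d r3=0x95  N=1 Z=0
after  3: r0=0xcc r1=0x37 r2=0x0d r3=0xff  N=1 Z=0
after  4: r0=0xcc r1=0xf2 r2=0x0d r3=0xff  N=1 Z=0
after  5: r0=0x0d r1=0xf2 r2=0x0d r3=0xff  N=0 Z=0
after  6: r0=0x0d r1=0xf2 r2=0xf1 r3=0xff  N=1 Z=0
after  7: r0=0x0d r1=0xf2 r2=0x00 r3=0xff  N=0 Z=1
after  8: r0=0x0d r1=0xf2 r2=0x0e r3=0xff  N=0 Z=0
-- IRQ taken; context saved, return-PC = 9 --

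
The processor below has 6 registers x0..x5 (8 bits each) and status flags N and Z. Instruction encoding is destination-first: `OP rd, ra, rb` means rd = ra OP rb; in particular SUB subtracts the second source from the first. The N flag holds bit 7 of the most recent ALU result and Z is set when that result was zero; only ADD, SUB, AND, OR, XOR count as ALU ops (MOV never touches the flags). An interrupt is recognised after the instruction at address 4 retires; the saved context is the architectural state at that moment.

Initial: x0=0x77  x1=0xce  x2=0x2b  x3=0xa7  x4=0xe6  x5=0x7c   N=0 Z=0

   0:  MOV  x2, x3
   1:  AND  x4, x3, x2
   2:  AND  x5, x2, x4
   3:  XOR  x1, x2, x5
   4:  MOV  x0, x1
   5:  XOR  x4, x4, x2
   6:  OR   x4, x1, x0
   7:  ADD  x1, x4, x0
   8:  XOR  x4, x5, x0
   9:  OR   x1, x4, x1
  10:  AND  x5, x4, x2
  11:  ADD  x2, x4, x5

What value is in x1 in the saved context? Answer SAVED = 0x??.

after  0: x0=0x77 x1=0xce x2=0xa7 x3=0xa7 x4=0xe6 x5=0x7c  N=0 Z=0
after  1: x0=0x77 x1=0xce x2=0xa7 x3=0xa7 x4=0xa7 x5=0x7c  N=1 Z=0
after  2: x0=0x77 x1=0xce x2=0xa7 x3=0xa7 x4=0xa7 x5=0xa7  N=1 Z=0
after  3: x0=0x77 x1=0x00 x2=0xa7 x3=0xa7 x4=0xa7 x5=0xa7  N=0 Z=1
after  4: x0=0x00 x1=0x00 x2=0xa7 x3=0xa7 x4=0xa7 x5=0xa7  N=0 Z=1
-- IRQ taken; context saved, return-PC = 5 --

SAVED = 0x00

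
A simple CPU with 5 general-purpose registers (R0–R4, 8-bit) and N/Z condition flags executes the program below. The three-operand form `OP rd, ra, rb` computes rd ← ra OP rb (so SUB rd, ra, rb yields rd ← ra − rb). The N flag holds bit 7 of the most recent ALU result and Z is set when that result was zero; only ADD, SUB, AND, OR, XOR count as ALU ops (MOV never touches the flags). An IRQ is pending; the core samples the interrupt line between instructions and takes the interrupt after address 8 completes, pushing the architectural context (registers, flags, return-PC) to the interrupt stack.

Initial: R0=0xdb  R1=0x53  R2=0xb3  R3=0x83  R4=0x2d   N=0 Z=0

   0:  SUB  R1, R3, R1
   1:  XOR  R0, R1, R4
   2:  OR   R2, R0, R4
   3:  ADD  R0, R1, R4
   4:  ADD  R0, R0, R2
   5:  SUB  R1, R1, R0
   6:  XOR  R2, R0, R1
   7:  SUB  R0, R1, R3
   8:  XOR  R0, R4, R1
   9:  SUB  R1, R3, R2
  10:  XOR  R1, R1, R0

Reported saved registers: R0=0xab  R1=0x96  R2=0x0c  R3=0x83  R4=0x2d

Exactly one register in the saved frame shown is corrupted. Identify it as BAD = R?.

after  0: R0=0xdb R1=0x30 R2=0xb3 R3=0x83 R4=0x2d  N=0 Z=0
after  1: R0=0x1d R1=0x30 R2=0xb3 R3=0x83 R4=0x2d  N=0 Z=0
after  2: R0=0x1d R1=0x30 R2=0x3d R3=0x83 R4=0x2d  N=0 Z=0
after  3: R0=0x5d R1=0x30 R2=0x3d R3=0x83 R4=0x2d  N=0 Z=0
after  4: R0=0x9a R1=0x30 R2=0x3d R3=0x83 R4=0x2d  N=1 Z=0
after  5: R0=0x9a R1=0x96 R2=0x3d R3=0x83 R4=0x2d  N=1 Z=0
after  6: R0=0x9a R1=0x96 R2=0x0c R3=0x83 R4=0x2d  N=0 Z=0
after  7: R0=0x13 R1=0x96 R2=0x0c R3=0x83 R4=0x2d  N=0 Z=0
after  8: R0=0xbb R1=0x96 R2=0x0c R3=0x83 R4=0x2d  N=1 Z=0
-- IRQ taken; context saved, return-PC = 9 --
mismatch: R0: reported 0xab vs actual 0xbb

BAD = R0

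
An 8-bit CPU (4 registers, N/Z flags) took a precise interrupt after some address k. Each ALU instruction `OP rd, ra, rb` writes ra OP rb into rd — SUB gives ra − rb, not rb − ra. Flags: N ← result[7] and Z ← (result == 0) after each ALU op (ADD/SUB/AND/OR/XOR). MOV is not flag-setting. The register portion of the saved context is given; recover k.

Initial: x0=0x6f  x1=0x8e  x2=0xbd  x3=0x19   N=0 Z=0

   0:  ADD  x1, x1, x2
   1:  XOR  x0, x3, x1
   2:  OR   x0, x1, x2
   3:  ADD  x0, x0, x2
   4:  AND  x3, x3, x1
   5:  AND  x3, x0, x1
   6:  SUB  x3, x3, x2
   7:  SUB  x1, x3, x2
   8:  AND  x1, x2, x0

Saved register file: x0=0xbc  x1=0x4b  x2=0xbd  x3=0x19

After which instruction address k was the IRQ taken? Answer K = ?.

K = 3

after  0: x0=0x6f x1=0x4b x2=0xbd x3=0x19  N=0 Z=0
after  1: x0=0x52 x1=0x4b x2=0xbd x3=0x19  N=0 Z=0
after  2: x0=0xff x1=0x4b x2=0xbd x3=0x19  N=1 Z=0
after  3: x0=0xbc x1=0x4b x2=0xbd x3=0x19  N=1 Z=0
-- IRQ taken; context saved, return-PC = 4 --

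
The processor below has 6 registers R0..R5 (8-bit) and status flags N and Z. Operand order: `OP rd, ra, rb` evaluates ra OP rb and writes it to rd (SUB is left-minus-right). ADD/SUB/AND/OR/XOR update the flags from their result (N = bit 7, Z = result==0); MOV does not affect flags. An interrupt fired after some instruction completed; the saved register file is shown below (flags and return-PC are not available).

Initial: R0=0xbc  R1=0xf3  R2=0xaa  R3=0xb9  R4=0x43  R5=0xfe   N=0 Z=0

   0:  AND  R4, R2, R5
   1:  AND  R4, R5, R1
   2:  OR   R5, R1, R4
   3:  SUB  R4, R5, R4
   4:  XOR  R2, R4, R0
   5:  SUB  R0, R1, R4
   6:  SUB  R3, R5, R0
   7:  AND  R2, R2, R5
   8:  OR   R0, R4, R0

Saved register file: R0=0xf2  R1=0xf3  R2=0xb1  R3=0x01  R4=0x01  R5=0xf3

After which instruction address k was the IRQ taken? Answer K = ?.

K = 7

after  0: R0=0xbc R1=0xf3 R2=0xaa R3=0xb9 R4=0xaa R5=0xfe  N=1 Z=0
after  1: R0=0xbc R1=0xf3 R2=0xaa R3=0xb9 R4=0xf2 R5=0xfe  N=1 Z=0
after  2: R0=0xbc R1=0xf3 R2=0xaa R3=0xb9 R4=0xf2 R5=0xf3  N=1 Z=0
after  3: R0=0xbc R1=0xf3 R2=0xaa R3=0xb9 R4=0x01 R5=0xf3  N=0 Z=0
after  4: R0=0xbc R1=0xf3 R2=0xbd R3=0xb9 R4=0x01 R5=0xf3  N=1 Z=0
after  5: R0=0xf2 R1=0xf3 R2=0xbd R3=0xb9 R4=0x01 R5=0xf3  N=1 Z=0
after  6: R0=0xf2 R1=0xf3 R2=0xbd R3=0x01 R4=0x01 R5=0xf3  N=0 Z=0
after  7: R0=0xf2 R1=0xf3 R2=0xb1 R3=0x01 R4=0x01 R5=0xf3  N=1 Z=0
-- IRQ taken; context saved, return-PC = 8 --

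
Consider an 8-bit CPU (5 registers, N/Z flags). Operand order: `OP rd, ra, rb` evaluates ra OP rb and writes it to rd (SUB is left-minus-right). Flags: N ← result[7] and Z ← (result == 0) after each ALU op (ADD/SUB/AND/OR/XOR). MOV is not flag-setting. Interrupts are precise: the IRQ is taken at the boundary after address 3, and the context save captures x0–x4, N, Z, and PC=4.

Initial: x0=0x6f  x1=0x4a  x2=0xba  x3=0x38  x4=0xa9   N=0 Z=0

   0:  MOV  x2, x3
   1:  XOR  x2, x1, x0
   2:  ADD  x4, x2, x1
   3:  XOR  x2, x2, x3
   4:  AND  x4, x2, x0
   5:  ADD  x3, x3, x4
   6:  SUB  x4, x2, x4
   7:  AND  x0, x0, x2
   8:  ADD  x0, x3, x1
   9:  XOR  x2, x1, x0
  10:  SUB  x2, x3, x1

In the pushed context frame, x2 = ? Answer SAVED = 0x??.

after  0: x0=0x6f x1=0x4a x2=0x38 x3=0x38 x4=0xa9  N=0 Z=0
after  1: x0=0x6f x1=0x4a x2=0x25 x3=0x38 x4=0xa9  N=0 Z=0
after  2: x0=0x6f x1=0x4a x2=0x25 x3=0x38 x4=0x6f  N=0 Z=0
after  3: x0=0x6f x1=0x4a x2=0x1d x3=0x38 x4=0x6f  N=0 Z=0
-- IRQ taken; context saved, return-PC = 4 --

SAVED = 0x1d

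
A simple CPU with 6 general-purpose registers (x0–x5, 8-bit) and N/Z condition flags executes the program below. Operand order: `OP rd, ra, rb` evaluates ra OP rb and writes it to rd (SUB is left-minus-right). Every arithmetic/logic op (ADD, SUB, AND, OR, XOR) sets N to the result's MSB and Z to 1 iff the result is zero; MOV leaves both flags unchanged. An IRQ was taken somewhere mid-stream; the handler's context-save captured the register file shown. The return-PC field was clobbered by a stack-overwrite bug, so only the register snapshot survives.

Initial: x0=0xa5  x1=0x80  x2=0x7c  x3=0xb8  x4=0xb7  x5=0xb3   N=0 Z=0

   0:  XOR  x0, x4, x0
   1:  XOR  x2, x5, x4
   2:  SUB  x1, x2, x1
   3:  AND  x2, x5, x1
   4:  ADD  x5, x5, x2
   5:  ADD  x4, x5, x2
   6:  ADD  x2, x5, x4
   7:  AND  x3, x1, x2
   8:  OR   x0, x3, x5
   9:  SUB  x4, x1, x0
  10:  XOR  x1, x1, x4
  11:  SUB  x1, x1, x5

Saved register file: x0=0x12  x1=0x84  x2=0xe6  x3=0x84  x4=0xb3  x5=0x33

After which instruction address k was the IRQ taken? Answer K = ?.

K = 7

after  0: x0=0x12 x1=0x80 x2=0x7c x3=0xb8 x4=0xb7 x5=0xb3  N=0 Z=0
after  1: x0=0x12 x1=0x80 x2=0x04 x3=0xb8 x4=0xb7 x5=0xb3  N=0 Z=0
after  2: x0=0x12 x1=0x84 x2=0x04 x3=0xb8 x4=0xb7 x5=0xb3  N=1 Z=0
after  3: x0=0x12 x1=0x84 x2=0x80 x3=0xb8 x4=0xb7 x5=0xb3  N=1 Z=0
after  4: x0=0x12 x1=0x84 x2=0x80 x3=0xb8 x4=0xb7 x5=0x33  N=0 Z=0
after  5: x0=0x12 x1=0x84 x2=0x80 x3=0xb8 x4=0xb3 x5=0x33  N=1 Z=0
after  6: x0=0x12 x1=0x84 x2=0xe6 x3=0xb8 x4=0xb3 x5=0x33  N=1 Z=0
after  7: x0=0x12 x1=0x84 x2=0xe6 x3=0x84 x4=0xb3 x5=0x33  N=1 Z=0
-- IRQ taken; context saved, return-PC = 8 --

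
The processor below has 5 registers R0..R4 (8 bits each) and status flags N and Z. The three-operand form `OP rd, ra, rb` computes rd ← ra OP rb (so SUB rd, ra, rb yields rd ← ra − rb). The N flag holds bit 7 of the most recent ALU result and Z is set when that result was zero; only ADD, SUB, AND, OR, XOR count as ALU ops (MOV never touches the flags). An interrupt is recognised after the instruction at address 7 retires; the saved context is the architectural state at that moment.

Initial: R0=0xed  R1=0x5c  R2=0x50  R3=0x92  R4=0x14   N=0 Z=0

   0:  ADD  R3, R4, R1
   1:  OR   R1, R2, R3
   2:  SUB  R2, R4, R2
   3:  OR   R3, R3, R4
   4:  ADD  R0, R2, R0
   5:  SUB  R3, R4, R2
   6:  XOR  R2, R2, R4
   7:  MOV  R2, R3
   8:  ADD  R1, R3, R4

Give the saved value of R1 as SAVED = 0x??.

SAVED = 0x70

after  0: R0=0xed R1=0x5c R2=0x50 R3=0x70 R4=0x14  N=0 Z=0
after  1: R0=0xed R1=0x70 R2=0x50 R3=0x70 R4=0x14  N=0 Z=0
after  2: R0=0xed R1=0x70 R2=0xc4 R3=0x70 R4=0x14  N=1 Z=0
after  3: R0=0xed R1=0x70 R2=0xc4 R3=0x74 R4=0x14  N=0 Z=0
after  4: R0=0xb1 R1=0x70 R2=0xc4 R3=0x74 R4=0x14  N=1 Z=0
after  5: R0=0xb1 R1=0x70 R2=0xc4 R3=0x50 R4=0x14  N=0 Z=0
after  6: R0=0xb1 R1=0x70 R2=0xd0 R3=0x50 R4=0x14  N=1 Z=0
after  7: R0=0xb1 R1=0x70 R2=0x50 R3=0x50 R4=0x14  N=1 Z=0
-- IRQ taken; context saved, return-PC = 8 --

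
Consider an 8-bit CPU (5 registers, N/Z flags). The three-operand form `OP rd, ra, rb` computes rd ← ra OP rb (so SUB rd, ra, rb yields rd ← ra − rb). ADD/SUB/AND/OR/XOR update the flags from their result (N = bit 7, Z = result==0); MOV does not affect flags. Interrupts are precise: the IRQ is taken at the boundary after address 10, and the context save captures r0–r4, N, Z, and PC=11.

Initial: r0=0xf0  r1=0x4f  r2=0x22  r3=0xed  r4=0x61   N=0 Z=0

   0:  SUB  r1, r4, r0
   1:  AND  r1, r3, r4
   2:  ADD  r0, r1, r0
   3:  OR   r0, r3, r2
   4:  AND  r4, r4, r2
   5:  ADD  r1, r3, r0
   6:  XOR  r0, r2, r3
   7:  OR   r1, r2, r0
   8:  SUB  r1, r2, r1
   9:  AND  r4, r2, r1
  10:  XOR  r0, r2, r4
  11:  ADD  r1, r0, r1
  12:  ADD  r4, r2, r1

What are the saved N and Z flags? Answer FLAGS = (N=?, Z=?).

FLAGS = (N=0, Z=1)

after  0: r0=0xf0 r1=0x71 r2=0x22 r3=0xed r4=0x61  N=0 Z=0
after  1: r0=0xf0 r1=0x61 r2=0x22 r3=0xed r4=0x61  N=0 Z=0
after  2: r0=0x51 r1=0x61 r2=0x22 r3=0xed r4=0x61  N=0 Z=0
after  3: r0=0xef r1=0x61 r2=0x22 r3=0xed r4=0x61  N=1 Z=0
after  4: r0=0xef r1=0x61 r2=0x22 r3=0xed r4=0x20  N=0 Z=0
after  5: r0=0xef r1=0xdc r2=0x22 r3=0xed r4=0x20  N=1 Z=0
after  6: r0=0xcf r1=0xdc r2=0x22 r3=0xed r4=0x20  N=1 Z=0
after  7: r0=0xcf r1=0xef r2=0x22 r3=0xed r4=0x20  N=1 Z=0
after  8: r0=0xcf r1=0x33 r2=0x22 r3=0xed r4=0x20  N=0 Z=0
after  9: r0=0xcf r1=0x33 r2=0x22 r3=0xed r4=0x22  N=0 Z=0
after 10: r0=0x00 r1=0x33 r2=0x22 r3=0xed r4=0x22  N=0 Z=1
-- IRQ taken; context saved, return-PC = 11 --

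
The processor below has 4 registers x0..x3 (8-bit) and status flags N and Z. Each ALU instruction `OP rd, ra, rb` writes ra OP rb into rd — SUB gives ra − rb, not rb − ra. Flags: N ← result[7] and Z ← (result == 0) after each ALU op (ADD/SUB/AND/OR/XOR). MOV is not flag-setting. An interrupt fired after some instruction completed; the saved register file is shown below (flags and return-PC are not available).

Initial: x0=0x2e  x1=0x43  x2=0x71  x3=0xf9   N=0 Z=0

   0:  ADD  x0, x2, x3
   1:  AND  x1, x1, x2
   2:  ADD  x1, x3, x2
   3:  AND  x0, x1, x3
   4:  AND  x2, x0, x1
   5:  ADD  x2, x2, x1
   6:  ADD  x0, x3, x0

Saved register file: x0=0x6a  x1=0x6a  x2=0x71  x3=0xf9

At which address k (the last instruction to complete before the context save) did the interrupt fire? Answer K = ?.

after  0: x0=0x6a x1=0x43 x2=0x71 x3=0xf9  N=0 Z=0
after  1: x0=0x6a x1=0x41 x2=0x71 x3=0xf9  N=0 Z=0
after  2: x0=0x6a x1=0x6a x2=0x71 x3=0xf9  N=0 Z=0
-- IRQ taken; context saved, return-PC = 3 --

K = 2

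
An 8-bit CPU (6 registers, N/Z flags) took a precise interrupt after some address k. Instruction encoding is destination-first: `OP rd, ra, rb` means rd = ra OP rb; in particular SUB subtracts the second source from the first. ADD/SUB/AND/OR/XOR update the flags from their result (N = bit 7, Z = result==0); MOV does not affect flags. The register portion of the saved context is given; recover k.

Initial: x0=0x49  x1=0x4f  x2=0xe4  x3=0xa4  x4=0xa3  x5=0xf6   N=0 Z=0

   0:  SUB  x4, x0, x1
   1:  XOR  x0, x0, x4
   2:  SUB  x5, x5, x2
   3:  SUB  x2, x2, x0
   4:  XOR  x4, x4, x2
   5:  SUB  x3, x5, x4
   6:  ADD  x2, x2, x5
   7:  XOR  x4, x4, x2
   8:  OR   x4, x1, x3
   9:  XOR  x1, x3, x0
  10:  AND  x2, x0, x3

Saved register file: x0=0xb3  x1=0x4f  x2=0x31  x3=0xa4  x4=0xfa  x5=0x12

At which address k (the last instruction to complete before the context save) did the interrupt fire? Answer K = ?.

K = 3

after  0: x0=0x49 x1=0x4f x2=0xe4 x3=0xa4 x4=0xfa x5=0xf6  N=1 Z=0
after  1: x0=0xb3 x1=0x4f x2=0xe4 x3=0xa4 x4=0xfa x5=0xf6  N=1 Z=0
after  2: x0=0xb3 x1=0x4f x2=0xe4 x3=0xa4 x4=0xfa x5=0x12  N=0 Z=0
after  3: x0=0xb3 x1=0x4f x2=0x31 x3=0xa4 x4=0xfa x5=0x12  N=0 Z=0
-- IRQ taken; context saved, return-PC = 4 --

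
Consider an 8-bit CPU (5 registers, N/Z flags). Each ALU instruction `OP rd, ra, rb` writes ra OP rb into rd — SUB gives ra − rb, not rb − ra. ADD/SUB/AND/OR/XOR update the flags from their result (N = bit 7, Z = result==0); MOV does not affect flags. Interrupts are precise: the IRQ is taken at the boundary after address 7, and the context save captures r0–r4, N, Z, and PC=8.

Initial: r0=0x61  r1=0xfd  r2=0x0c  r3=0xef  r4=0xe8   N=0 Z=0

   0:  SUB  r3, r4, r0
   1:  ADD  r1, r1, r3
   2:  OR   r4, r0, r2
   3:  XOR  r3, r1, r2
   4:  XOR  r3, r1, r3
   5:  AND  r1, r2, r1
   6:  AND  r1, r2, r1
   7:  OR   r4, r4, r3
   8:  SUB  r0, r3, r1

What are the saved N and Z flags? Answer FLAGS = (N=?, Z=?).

after  0: r0=0x61 r1=0xfd r2=0x0c r3=0x87 r4=0xe8  N=1 Z=0
after  1: r0=0x61 r1=0x84 r2=0x0c r3=0x87 r4=0xe8  N=1 Z=0
after  2: r0=0x61 r1=0x84 r2=0x0c r3=0x87 r4=0x6d  N=0 Z=0
after  3: r0=0x61 r1=0x84 r2=0x0c r3=0x88 r4=0x6d  N=1 Z=0
after  4: r0=0x61 r1=0x84 r2=0x0c r3=0x0c r4=0x6d  N=0 Z=0
after  5: r0=0x61 r1=0x04 r2=0x0c r3=0x0c r4=0x6d  N=0 Z=0
after  6: r0=0x61 r1=0x04 r2=0x0c r3=0x0c r4=0x6d  N=0 Z=0
after  7: r0=0x61 r1=0x04 r2=0x0c r3=0x0c r4=0x6d  N=0 Z=0
-- IRQ taken; context saved, return-PC = 8 --

FLAGS = (N=0, Z=0)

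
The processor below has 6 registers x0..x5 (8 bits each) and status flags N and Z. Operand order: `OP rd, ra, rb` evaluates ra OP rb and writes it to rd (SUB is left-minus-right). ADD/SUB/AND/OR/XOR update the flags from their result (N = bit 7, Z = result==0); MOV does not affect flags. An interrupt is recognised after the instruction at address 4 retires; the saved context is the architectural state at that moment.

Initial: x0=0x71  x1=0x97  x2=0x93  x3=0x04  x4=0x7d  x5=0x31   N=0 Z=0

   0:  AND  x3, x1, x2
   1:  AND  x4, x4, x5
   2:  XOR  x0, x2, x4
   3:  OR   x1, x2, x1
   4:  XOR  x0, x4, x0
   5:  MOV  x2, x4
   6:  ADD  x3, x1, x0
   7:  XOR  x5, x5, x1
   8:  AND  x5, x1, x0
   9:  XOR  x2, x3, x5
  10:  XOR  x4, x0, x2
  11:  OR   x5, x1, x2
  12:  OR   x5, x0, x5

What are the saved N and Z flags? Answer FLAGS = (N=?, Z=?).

after  0: x0=0x71 x1=0x97 x2=0x93 x3=0x93 x4=0x7d x5=0x31  N=1 Z=0
after  1: x0=0x71 x1=0x97 x2=0x93 x3=0x93 x4=0x31 x5=0x31  N=0 Z=0
after  2: x0=0xa2 x1=0x97 x2=0x93 x3=0x93 x4=0x31 x5=0x31  N=1 Z=0
after  3: x0=0xa2 x1=0x97 x2=0x93 x3=0x93 x4=0x31 x5=0x31  N=1 Z=0
after  4: x0=0x93 x1=0x97 x2=0x93 x3=0x93 x4=0x31 x5=0x31  N=1 Z=0
-- IRQ taken; context saved, return-PC = 5 --

FLAGS = (N=1, Z=0)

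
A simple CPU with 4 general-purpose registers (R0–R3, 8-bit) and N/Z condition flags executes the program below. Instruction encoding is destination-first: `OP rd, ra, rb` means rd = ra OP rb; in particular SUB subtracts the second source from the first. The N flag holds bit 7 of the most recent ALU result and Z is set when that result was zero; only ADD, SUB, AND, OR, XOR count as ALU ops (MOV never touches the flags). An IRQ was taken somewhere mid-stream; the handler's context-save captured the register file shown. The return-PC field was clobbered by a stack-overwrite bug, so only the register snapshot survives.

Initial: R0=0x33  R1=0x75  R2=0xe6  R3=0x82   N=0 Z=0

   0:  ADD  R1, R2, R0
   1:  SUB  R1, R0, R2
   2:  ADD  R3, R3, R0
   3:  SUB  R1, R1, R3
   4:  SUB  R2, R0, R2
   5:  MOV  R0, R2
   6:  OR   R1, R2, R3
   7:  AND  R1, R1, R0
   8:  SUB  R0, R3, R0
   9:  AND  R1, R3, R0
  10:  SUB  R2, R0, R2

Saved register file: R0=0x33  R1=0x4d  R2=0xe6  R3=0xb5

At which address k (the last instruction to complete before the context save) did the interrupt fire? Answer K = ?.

after  0: R0=0x33 R1=0x19 R2=0xe6 R3=0x82  N=0 Z=0
after  1: R0=0x33 R1=0x4d R2=0xe6 R3=0x82  N=0 Z=0
after  2: R0=0x33 R1=0x4d R2=0xe6 R3=0xb5  N=1 Z=0
-- IRQ taken; context saved, return-PC = 3 --

K = 2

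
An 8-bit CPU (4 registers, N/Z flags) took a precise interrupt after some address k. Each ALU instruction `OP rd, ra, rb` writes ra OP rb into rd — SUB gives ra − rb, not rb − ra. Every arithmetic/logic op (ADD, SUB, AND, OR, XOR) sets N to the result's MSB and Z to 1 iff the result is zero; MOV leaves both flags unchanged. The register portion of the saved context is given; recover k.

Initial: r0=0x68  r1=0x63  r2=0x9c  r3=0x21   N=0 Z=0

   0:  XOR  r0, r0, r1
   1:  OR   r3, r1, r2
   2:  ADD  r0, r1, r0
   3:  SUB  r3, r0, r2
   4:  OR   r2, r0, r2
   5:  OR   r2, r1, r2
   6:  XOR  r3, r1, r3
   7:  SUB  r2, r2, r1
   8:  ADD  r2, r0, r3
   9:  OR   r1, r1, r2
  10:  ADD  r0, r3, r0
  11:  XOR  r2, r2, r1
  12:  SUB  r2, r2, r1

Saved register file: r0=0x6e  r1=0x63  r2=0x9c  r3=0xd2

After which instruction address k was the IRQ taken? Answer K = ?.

after  0: r0=0x0b r1=0x63 r2=0x9c r3=0x21  N=0 Z=0
after  1: r0=0x0b r1=0x63 r2=0x9c r3=0xff  N=1 Z=0
after  2: r0=0x6e r1=0x63 r2=0x9c r3=0xff  N=0 Z=0
after  3: r0=0x6e r1=0x63 r2=0x9c r3=0xd2  N=1 Z=0
-- IRQ taken; context saved, return-PC = 4 --

K = 3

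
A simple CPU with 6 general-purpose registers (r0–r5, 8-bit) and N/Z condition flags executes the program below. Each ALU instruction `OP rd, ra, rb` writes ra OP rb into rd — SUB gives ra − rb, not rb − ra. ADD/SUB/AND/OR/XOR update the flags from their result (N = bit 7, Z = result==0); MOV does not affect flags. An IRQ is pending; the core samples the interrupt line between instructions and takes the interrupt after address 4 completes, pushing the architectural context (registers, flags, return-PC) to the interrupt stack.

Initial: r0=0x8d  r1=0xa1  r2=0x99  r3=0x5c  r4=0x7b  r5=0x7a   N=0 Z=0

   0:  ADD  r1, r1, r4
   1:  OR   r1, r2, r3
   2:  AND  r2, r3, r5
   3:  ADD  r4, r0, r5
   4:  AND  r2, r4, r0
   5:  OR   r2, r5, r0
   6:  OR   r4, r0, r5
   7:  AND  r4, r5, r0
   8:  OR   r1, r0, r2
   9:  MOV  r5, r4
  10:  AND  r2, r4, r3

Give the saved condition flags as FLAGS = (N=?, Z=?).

after  0: r0=0x8d r1=0x1c r2=0x99 r3=0x5c r4=0x7b r5=0x7a  N=0 Z=0
after  1: r0=0x8d r1=0xdd r2=0x99 r3=0x5c r4=0x7b r5=0x7a  N=1 Z=0
after  2: r0=0x8d r1=0xdd r2=0x58 r3=0x5c r4=0x7b r5=0x7a  N=0 Z=0
after  3: r0=0x8d r1=0xdd r2=0x58 r3=0x5c r4=0x07 r5=0x7a  N=0 Z=0
after  4: r0=0x8d r1=0xdd r2=0x05 r3=0x5c r4=0x07 r5=0x7a  N=0 Z=0
-- IRQ taken; context saved, return-PC = 5 --

FLAGS = (N=0, Z=0)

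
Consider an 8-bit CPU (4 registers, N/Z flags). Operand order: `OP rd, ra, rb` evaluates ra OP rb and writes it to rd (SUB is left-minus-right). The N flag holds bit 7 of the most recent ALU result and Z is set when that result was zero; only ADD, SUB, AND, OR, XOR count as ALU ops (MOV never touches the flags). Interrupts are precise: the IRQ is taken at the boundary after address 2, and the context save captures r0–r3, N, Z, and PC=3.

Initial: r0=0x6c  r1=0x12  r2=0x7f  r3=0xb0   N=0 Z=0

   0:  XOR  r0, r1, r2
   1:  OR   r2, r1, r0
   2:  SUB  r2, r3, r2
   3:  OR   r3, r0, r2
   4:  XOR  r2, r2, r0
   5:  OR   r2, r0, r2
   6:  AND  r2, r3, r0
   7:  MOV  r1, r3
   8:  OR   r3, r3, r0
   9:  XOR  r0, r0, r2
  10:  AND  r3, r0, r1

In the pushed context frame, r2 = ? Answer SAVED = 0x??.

SAVED = 0x31

after  0: r0=0x6d r1=0x12 r2=0x7f r3=0xb0  N=0 Z=0
after  1: r0=0x6d r1=0x12 r2=0x7f r3=0xb0  N=0 Z=0
after  2: r0=0x6d r1=0x12 r2=0x31 r3=0xb0  N=0 Z=0
-- IRQ taken; context saved, return-PC = 3 --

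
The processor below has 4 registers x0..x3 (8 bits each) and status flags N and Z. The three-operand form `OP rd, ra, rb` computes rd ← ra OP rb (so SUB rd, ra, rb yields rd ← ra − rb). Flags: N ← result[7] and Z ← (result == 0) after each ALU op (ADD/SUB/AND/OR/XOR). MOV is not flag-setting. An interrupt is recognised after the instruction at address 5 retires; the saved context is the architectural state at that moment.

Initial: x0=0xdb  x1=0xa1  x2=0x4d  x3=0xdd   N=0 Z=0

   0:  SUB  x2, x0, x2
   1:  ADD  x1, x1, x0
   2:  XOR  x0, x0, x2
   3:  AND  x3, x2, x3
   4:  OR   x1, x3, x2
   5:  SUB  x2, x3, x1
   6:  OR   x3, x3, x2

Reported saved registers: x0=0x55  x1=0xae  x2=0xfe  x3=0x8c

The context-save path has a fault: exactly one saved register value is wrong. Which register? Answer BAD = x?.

after  0: x0=0xdb x1=0xa1 x2=0x8e x3=0xdd  N=1 Z=0
after  1: x0=0xdb x1=0x7c x2=0x8e x3=0xdd  N=0 Z=0
after  2: x0=0x55 x1=0x7c x2=0x8e x3=0xdd  N=0 Z=0
after  3: x0=0x55 x1=0x7c x2=0x8e x3=0x8c  N=1 Z=0
after  4: x0=0x55 x1=0x8e x2=0x8e x3=0x8c  N=1 Z=0
after  5: x0=0x55 x1=0x8e x2=0xfe x3=0x8c  N=1 Z=0
-- IRQ taken; context saved, return-PC = 6 --
mismatch: x1: reported 0xae vs actual 0x8e

BAD = x1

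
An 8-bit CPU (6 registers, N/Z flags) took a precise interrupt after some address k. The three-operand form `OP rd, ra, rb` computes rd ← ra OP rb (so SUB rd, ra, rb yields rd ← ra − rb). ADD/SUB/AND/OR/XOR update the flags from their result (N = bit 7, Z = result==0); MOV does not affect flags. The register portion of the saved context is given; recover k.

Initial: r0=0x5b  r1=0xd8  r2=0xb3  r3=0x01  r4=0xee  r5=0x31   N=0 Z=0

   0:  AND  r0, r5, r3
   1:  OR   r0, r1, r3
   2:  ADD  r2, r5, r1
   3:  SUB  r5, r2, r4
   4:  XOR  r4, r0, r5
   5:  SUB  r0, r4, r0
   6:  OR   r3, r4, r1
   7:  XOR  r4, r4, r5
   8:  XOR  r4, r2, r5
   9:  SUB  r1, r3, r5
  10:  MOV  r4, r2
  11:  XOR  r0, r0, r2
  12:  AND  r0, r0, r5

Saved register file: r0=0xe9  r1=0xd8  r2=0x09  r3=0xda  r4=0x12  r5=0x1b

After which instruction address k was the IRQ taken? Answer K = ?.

K = 8

after  0: r0=0x01 r1=0xd8 r2=0xb3 r3=0x01 r4=0xee r5=0x31  N=0 Z=0
after  1: r0=0xd9 r1=0xd8 r2=0xb3 r3=0x01 r4=0xee r5=0x31  N=1 Z=0
after  2: r0=0xd9 r1=0xd8 r2=0x09 r3=0x01 r4=0xee r5=0x31  N=0 Z=0
after  3: r0=0xd9 r1=0xd8 r2=0x09 r3=0x01 r4=0xee r5=0x1b  N=0 Z=0
after  4: r0=0xd9 r1=0xd8 r2=0x09 r3=0x01 r4=0xc2 r5=0x1b  N=1 Z=0
after  5: r0=0xe9 r1=0xd8 r2=0x09 r3=0x01 r4=0xc2 r5=0x1b  N=1 Z=0
after  6: r0=0xe9 r1=0xd8 r2=0x09 r3=0xda r4=0xc2 r5=0x1b  N=1 Z=0
after  7: r0=0xe9 r1=0xd8 r2=0x09 r3=0xda r4=0xd9 r5=0x1b  N=1 Z=0
after  8: r0=0xe9 r1=0xd8 r2=0x09 r3=0xda r4=0x12 r5=0x1b  N=0 Z=0
-- IRQ taken; context saved, return-PC = 9 --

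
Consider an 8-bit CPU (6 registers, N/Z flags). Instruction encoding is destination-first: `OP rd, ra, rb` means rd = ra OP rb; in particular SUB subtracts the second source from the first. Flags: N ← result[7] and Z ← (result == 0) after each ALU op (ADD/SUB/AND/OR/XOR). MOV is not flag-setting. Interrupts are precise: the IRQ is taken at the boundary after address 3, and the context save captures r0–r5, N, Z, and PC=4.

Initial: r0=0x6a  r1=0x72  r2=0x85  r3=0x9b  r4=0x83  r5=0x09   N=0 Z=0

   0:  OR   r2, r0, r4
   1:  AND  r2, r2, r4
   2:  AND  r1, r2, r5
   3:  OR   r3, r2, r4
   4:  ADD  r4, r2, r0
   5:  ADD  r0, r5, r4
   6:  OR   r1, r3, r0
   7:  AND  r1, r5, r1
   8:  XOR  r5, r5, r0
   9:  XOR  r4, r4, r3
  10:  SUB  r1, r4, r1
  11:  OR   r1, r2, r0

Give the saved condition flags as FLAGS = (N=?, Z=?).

after  0: r0=0x6a r1=0x72 r2=0xeb r3=0x9b r4=0x83 r5=0x09  N=1 Z=0
after  1: r0=0x6a r1=0x72 r2=0x83 r3=0x9b r4=0x83 r5=0x09  N=1 Z=0
after  2: r0=0x6a r1=0x01 r2=0x83 r3=0x9b r4=0x83 r5=0x09  N=0 Z=0
after  3: r0=0x6a r1=0x01 r2=0x83 r3=0x83 r4=0x83 r5=0x09  N=1 Z=0
-- IRQ taken; context saved, return-PC = 4 --

FLAGS = (N=1, Z=0)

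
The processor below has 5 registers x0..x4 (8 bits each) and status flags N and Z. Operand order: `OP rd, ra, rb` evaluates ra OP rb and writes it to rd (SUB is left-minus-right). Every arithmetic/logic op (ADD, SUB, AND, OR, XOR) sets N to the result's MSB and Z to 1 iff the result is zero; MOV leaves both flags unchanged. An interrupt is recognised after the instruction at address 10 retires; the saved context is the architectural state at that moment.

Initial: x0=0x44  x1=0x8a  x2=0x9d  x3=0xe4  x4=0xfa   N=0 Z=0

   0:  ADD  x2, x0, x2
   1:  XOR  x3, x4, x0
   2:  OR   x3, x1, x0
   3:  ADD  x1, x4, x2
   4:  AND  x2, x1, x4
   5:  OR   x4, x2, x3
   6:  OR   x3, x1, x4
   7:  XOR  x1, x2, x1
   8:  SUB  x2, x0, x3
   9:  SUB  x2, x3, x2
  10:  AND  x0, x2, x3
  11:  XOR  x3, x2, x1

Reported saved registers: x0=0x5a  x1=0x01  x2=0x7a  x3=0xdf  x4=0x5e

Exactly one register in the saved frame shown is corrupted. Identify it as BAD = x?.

BAD = x4

after  0: x0=0x44 x1=0x8a x2=0xe1 x3=0xe4 x4=0xfa  N=1 Z=0
after  1: x0=0x44 x1=0x8a x2=0xe1 x3=0xbe x4=0xfa  N=1 Z=0
after  2: x0=0x44 x1=0x8a x2=0xe1 x3=0xce x4=0xfa  N=1 Z=0
after  3: x0=0x44 x1=0xdb x2=0xe1 x3=0xce x4=0xfa  N=1 Z=0
after  4: x0=0x44 x1=0xdb x2=0xda x3=0xce x4=0xfa  N=1 Z=0
after  5: x0=0x44 x1=0xdb x2=0xda x3=0xce x4=0xde  N=1 Z=0
after  6: x0=0x44 x1=0xdb x2=0xda x3=0xdf x4=0xde  N=1 Z=0
after  7: x0=0x44 x1=0x01 x2=0xda x3=0xdf x4=0xde  N=0 Z=0
after  8: x0=0x44 x1=0x01 x2=0x65 x3=0xdf x4=0xde  N=0 Z=0
after  9: x0=0x44 x1=0x01 x2=0x7a x3=0xdf x4=0xde  N=0 Z=0
after 10: x0=0x5a x1=0x01 x2=0x7a x3=0xdf x4=0xde  N=0 Z=0
-- IRQ taken; context saved, return-PC = 11 --
mismatch: x4: reported 0x5e vs actual 0xde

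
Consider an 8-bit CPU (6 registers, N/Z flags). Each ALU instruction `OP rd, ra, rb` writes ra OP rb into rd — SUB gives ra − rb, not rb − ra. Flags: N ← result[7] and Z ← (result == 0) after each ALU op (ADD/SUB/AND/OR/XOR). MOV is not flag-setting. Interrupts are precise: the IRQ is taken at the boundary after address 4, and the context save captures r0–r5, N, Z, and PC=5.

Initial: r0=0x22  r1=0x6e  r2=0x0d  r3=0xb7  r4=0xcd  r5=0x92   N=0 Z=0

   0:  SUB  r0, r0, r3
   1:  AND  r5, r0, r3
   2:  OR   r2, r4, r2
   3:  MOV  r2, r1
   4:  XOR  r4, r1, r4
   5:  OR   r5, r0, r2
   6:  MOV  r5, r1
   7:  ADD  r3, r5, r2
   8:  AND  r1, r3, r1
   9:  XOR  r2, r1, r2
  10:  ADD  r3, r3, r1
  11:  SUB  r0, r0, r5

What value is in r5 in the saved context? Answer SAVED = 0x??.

SAVED = 0x23

after  0: r0=0x6b r1=0x6e r2=0x0d r3=0xb7 r4=0xcd r5=0x92  N=0 Z=0
after  1: r0=0x6b r1=0x6e r2=0x0d r3=0xb7 r4=0xcd r5=0x23  N=0 Z=0
after  2: r0=0x6b r1=0x6e r2=0xcd r3=0xb7 r4=0xcd r5=0x23  N=1 Z=0
after  3: r0=0x6b r1=0x6e r2=0x6e r3=0xb7 r4=0xcd r5=0x23  N=1 Z=0
after  4: r0=0x6b r1=0x6e r2=0x6e r3=0xb7 r4=0xa3 r5=0x23  N=1 Z=0
-- IRQ taken; context saved, return-PC = 5 --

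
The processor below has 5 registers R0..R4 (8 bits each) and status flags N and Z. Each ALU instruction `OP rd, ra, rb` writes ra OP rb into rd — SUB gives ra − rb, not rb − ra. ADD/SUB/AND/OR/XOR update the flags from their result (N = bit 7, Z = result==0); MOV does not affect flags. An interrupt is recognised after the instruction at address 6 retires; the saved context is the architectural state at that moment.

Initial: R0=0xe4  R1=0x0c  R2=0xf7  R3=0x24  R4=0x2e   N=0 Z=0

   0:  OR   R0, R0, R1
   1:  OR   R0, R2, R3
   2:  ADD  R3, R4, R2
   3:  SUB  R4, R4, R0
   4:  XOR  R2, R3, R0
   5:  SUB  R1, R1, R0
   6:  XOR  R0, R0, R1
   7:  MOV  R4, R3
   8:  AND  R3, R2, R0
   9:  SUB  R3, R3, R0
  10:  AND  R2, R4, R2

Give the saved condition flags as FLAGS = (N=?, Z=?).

FLAGS = (N=1, Z=0)

after  0: R0=0xec R1=0x0c R2=0xf7 R3=0x24 R4=0x2e  N=1 Z=0
after  1: R0=0xf7 R1=0x0c R2=0xf7 R3=0x24 R4=0x2e  N=1 Z=0
after  2: R0=0xf7 R1=0x0c R2=0xf7 R3=0x25 R4=0x2e  N=0 Z=0
after  3: R0=0xf7 R1=0x0c R2=0xf7 R3=0x25 R4=0x37  N=0 Z=0
after  4: R0=0xf7 R1=0x0c R2=0xd2 R3=0x25 R4=0x37  N=1 Z=0
after  5: R0=0xf7 R1=0x15 R2=0xd2 R3=0x25 R4=0x37  N=0 Z=0
after  6: R0=0xe2 R1=0x15 R2=0xd2 R3=0x25 R4=0x37  N=1 Z=0
-- IRQ taken; context saved, return-PC = 7 --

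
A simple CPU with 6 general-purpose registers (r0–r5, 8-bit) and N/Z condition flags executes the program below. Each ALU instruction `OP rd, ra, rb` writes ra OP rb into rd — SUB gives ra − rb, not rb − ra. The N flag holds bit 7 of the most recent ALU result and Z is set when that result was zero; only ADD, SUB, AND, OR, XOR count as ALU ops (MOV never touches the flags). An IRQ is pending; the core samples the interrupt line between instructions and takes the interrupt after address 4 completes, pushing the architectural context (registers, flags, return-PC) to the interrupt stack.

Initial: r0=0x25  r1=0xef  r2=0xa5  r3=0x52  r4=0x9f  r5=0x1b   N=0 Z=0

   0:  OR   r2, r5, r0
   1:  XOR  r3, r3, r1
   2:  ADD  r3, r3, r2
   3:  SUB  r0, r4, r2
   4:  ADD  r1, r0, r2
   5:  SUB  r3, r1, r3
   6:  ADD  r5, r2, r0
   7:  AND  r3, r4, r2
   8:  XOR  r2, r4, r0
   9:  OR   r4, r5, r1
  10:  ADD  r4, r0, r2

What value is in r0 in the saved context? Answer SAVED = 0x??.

SAVED = 0x60

after  0: r0=0x25 r1=0xef r2=0x3f r3=0x52 r4=0x9f r5=0x1b  N=0 Z=0
after  1: r0=0x25 r1=0xef r2=0x3f r3=0xbd r4=0x9f r5=0x1b  N=1 Z=0
after  2: r0=0x25 r1=0xef r2=0x3f r3=0xfc r4=0x9f r5=0x1b  N=1 Z=0
after  3: r0=0x60 r1=0xef r2=0x3f r3=0xfc r4=0x9f r5=0x1b  N=0 Z=0
after  4: r0=0x60 r1=0x9f r2=0x3f r3=0xfc r4=0x9f r5=0x1b  N=1 Z=0
-- IRQ taken; context saved, return-PC = 5 --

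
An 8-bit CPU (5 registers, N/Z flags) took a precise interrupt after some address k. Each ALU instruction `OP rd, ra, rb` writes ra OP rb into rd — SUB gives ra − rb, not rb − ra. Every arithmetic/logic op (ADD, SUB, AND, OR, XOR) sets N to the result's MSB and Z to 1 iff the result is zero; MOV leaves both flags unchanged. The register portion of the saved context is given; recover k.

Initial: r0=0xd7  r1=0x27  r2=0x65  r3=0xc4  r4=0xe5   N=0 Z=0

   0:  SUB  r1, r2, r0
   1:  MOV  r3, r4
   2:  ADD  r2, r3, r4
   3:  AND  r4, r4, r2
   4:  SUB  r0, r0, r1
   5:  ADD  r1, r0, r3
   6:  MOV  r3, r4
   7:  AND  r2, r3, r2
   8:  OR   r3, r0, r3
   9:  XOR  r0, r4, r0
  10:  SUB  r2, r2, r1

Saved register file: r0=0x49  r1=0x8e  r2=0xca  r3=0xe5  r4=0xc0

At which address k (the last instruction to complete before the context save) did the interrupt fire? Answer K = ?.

K = 4

after  0: r0=0xd7 r1=0x8e r2=0x65 r3=0xc4 r4=0xe5  N=1 Z=0
after  1: r0=0xd7 r1=0x8e r2=0x65 r3=0xe5 r4=0xe5  N=1 Z=0
after  2: r0=0xd7 r1=0x8e r2=0xca r3=0xe5 r4=0xe5  N=1 Z=0
after  3: r0=0xd7 r1=0x8e r2=0xca r3=0xe5 r4=0xc0  N=1 Z=0
after  4: r0=0x49 r1=0x8e r2=0xca r3=0xe5 r4=0xc0  N=0 Z=0
-- IRQ taken; context saved, return-PC = 5 --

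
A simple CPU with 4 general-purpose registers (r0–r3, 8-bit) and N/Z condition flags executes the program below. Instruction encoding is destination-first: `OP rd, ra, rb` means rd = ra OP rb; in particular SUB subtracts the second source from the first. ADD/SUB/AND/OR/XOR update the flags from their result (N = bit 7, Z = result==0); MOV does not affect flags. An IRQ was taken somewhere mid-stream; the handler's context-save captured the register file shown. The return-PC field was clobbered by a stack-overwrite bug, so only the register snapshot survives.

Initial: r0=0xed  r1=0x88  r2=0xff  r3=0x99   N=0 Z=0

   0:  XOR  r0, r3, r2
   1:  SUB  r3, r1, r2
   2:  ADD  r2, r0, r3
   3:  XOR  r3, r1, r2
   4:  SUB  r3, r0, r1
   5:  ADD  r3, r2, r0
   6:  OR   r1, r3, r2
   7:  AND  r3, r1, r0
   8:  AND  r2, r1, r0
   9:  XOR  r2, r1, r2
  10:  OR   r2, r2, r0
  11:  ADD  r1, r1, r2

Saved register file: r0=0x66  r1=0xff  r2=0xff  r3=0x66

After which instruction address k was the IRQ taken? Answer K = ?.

after  0: r0=0x66 r1=0x88 r2=0xff r3=0x99  N=0 Z=0
after  1: r0=0x66 r1=0x88 r2=0xff r3=0x89  N=1 Z=0
after  2: r0=0x66 r1=0x88 r2=0xef r3=0x89  N=1 Z=0
after  3: r0=0x66 r1=0x88 r2=0xef r3=0x67  N=0 Z=0
after  4: r0=0x66 r1=0x88 r2=0xef r3=0xde  N=1 Z=0
after  5: r0=0x66 r1=0x88 r2=0xef r3=0x55  N=0 Z=0
after  6: r0=0x66 r1=0xff r2=0xef r3=0x55  N=1 Z=0
after  7: r0=0x66 r1=0xff r2=0xef r3=0x66  N=0 Z=0
after  8: r0=0x66 r1=0xff r2=0x66 r3=0x66  N=0 Z=0
after  9: r0=0x66 r1=0xff r2=0x99 r3=0x66  N=1 Z=0
after 10: r0=0x66 r1=0xff r2=0xff r3=0x66  N=1 Z=0
-- IRQ taken; context saved, return-PC = 11 --

K = 10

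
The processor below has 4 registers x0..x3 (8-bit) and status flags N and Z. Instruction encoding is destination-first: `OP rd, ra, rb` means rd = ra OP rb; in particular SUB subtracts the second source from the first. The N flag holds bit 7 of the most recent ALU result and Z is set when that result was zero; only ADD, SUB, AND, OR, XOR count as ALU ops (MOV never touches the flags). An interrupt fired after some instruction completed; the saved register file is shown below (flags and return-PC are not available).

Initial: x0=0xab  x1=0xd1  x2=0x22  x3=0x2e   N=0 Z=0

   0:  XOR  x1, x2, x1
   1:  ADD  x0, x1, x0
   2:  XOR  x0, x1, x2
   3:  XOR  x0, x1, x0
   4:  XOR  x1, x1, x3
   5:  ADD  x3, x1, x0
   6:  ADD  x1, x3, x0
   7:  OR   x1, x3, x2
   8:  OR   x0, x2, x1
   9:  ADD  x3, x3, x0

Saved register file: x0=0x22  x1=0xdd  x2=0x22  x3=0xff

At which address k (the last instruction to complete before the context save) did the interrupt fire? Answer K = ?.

K = 5

after  0: x0=0xab x1=0xf3 x2=0x22 x3=0x2e  N=1 Z=0
after  1: x0=0x9e x1=0xf3 x2=0x22 x3=0x2e  N=1 Z=0
after  2: x0=0xd1 x1=0xf3 x2=0x22 x3=0x2e  N=1 Z=0
after  3: x0=0x22 x1=0xf3 x2=0x22 x3=0x2e  N=0 Z=0
after  4: x0=0x22 x1=0xdd x2=0x22 x3=0x2e  N=1 Z=0
after  5: x0=0x22 x1=0xdd x2=0x22 x3=0xff  N=1 Z=0
-- IRQ taken; context saved, return-PC = 6 --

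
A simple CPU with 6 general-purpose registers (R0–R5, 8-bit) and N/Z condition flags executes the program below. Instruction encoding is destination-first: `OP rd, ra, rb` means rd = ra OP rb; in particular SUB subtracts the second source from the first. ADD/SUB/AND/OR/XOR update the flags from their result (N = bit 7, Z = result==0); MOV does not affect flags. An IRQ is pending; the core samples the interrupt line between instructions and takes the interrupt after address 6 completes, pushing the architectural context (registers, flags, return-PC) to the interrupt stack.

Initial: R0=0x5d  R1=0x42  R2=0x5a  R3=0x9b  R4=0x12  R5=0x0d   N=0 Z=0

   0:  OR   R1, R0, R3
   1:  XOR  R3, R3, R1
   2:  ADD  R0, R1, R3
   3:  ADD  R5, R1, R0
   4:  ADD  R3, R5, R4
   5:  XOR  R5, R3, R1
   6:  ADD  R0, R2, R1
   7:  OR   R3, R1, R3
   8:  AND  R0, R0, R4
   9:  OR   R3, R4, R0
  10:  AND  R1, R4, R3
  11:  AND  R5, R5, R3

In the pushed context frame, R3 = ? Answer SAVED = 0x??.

after  0: R0=0x5d R1=0xdf R2=0x5a R3=0x9b R4=0x12 R5=0x0d  N=1 Z=0
after  1: R0=0x5d R1=0xdf R2=0x5a R3=0x44 R4=0x12 R5=0x0d  N=0 Z=0
after  2: R0=0x23 R1=0xdf R2=0x5a R3=0x44 R4=0x12 R5=0x0d  N=0 Z=0
after  3: R0=0x23 R1=0xdf R2=0x5a R3=0x44 R4=0x12 R5=0x02  N=0 Z=0
after  4: R0=0x23 R1=0xdf R2=0x5a R3=0x14 R4=0x12 R5=0x02  N=0 Z=0
after  5: R0=0x23 R1=0xdf R2=0x5a R3=0x14 R4=0x12 R5=0xcb  N=1 Z=0
after  6: R0=0x39 R1=0xdf R2=0x5a R3=0x14 R4=0x12 R5=0xcb  N=0 Z=0
-- IRQ taken; context saved, return-PC = 7 --

SAVED = 0x14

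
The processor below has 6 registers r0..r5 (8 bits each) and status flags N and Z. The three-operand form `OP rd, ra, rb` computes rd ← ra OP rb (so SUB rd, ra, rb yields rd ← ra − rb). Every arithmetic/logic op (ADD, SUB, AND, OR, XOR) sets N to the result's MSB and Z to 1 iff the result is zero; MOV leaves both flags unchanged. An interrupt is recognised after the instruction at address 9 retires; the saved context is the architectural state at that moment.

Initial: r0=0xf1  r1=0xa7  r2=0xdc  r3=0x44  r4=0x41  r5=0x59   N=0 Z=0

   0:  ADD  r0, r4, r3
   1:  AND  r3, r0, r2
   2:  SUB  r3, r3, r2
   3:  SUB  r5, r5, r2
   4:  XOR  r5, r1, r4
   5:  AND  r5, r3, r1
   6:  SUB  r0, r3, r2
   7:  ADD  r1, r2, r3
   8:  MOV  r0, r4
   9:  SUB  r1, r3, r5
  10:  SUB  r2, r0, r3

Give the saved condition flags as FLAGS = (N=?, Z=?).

FLAGS = (N=0, Z=0)

after  0: r0=0x85 r1=0xa7 r2=0xdc r3=0x44 r4=0x41 r5=0x59  N=1 Z=0
after  1: r0=0x85 r1=0xa7 r2=0xdc r3=0x84 r4=0x41 r5=0x59  N=1 Z=0
after  2: r0=0x85 r1=0xa7 r2=0xdc r3=0xa8 r4=0x41 r5=0x59  N=1 Z=0
after  3: r0=0x85 r1=0xa7 r2=0xdc r3=0xa8 r4=0x41 r5=0x7d  N=0 Z=0
after  4: r0=0x85 r1=0xa7 r2=0xdc r3=0xa8 r4=0x41 r5=0xe6  N=1 Z=0
after  5: r0=0x85 r1=0xa7 r2=0xdc r3=0xa8 r4=0x41 r5=0xa0  N=1 Z=0
after  6: r0=0xcc r1=0xa7 r2=0xdc r3=0xa8 r4=0x41 r5=0xa0  N=1 Z=0
after  7: r0=0xcc r1=0x84 r2=0xdc r3=0xa8 r4=0x41 r5=0xa0  N=1 Z=0
after  8: r0=0x41 r1=0x84 r2=0xdc r3=0xa8 r4=0x41 r5=0xa0  N=1 Z=0
after  9: r0=0x41 r1=0x08 r2=0xdc r3=0xa8 r4=0x41 r5=0xa0  N=0 Z=0
-- IRQ taken; context saved, return-PC = 10 --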